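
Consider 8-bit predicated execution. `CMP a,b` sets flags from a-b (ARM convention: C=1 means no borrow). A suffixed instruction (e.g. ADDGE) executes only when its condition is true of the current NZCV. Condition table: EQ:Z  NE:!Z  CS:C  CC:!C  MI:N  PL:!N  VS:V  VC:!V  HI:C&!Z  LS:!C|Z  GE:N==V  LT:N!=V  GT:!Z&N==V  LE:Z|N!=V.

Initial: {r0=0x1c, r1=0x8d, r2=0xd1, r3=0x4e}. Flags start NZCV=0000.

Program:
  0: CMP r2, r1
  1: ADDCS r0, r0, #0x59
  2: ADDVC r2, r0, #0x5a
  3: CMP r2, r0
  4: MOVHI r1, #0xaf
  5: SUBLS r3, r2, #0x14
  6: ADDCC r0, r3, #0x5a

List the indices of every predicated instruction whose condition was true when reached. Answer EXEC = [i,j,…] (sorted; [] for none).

EXEC = [1,2,4]

[0] flags=0010 → (cmp)
[1] flags=0010 CS?T → r0=0x75
[2] flags=0010 VC?T → r2=0xcf
[3] flags=0011 → (cmp)
[4] flags=0011 HI?T → r1=0xaf
[5] flags=0011 LS?F → skip
[6] flags=0011 CC?F → skip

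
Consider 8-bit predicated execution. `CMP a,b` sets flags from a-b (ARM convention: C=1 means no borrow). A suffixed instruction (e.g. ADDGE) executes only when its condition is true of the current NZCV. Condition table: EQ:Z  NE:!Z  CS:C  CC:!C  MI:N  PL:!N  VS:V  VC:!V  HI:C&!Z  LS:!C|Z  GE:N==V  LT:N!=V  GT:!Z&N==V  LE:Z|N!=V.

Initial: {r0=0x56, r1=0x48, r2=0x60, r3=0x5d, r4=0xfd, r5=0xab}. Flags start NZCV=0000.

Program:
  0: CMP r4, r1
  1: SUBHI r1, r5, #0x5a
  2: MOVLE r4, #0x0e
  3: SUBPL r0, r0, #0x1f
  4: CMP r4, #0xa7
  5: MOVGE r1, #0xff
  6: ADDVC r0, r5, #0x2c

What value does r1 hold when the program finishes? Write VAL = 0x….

[0] flags=1010 → (cmp)
[1] flags=1010 HI?T → r1=0x51
[2] flags=1010 LE?T → r4=0x0e
[3] flags=1010 PL?F → skip
[4] flags=0000 → (cmp)
[5] flags=0000 GE?T → r1=0xff
[6] flags=0000 VC?T → r0=0xd7

VAL = 0xff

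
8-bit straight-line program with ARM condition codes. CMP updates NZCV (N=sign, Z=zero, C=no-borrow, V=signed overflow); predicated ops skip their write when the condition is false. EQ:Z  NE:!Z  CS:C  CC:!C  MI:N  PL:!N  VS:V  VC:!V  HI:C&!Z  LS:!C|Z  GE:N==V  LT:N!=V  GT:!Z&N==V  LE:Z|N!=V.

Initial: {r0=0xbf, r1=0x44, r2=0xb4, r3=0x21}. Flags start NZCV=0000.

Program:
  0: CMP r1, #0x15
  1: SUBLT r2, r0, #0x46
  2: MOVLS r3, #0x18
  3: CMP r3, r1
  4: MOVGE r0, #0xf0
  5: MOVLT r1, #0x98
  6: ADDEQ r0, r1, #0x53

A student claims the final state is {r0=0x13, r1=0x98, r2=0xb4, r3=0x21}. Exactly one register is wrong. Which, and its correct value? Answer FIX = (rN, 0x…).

0: ✓ CMP  NZCV=0010
1: · SUBLT
2: · MOVLS
3: ✓ CMP  NZCV=1000
4: · MOVGE
5: ✓ MOVLT  r1←0x98
6: · ADDEQ

FIX = (r0, 0xbf)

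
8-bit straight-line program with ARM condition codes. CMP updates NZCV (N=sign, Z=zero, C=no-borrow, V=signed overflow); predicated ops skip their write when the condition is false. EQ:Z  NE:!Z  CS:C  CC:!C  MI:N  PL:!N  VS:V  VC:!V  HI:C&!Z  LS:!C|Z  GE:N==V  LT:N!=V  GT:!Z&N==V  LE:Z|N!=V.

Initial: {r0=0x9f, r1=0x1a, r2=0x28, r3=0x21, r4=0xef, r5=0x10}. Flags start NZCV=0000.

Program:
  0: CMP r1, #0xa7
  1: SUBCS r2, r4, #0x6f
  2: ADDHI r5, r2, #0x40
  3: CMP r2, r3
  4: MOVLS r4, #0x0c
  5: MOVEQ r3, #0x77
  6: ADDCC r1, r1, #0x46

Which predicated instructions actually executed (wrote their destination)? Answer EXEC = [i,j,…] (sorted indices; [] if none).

EXEC = []

0: ✓ CMP  NZCV=0000
1: · SUBCS
2: · ADDHI
3: ✓ CMP  NZCV=0010
4: · MOVLS
5: · MOVEQ
6: · ADDCC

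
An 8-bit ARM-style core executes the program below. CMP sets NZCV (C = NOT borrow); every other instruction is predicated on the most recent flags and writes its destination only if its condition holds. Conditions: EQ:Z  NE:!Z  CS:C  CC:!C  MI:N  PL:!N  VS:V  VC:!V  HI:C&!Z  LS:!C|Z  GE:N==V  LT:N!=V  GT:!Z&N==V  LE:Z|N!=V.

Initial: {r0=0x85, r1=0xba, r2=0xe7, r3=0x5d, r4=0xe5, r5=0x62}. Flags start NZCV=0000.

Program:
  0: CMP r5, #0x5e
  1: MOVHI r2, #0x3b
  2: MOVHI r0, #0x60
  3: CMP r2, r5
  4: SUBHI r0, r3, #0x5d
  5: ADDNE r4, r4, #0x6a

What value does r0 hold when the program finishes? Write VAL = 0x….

VAL = 0x60

[0] flags=0010 → (cmp)
[1] flags=0010 HI?T → r2=0x3b
[2] flags=0010 HI?T → r0=0x60
[3] flags=1000 → (cmp)
[4] flags=1000 HI?F → skip
[5] flags=1000 NE?T → r4=0x4f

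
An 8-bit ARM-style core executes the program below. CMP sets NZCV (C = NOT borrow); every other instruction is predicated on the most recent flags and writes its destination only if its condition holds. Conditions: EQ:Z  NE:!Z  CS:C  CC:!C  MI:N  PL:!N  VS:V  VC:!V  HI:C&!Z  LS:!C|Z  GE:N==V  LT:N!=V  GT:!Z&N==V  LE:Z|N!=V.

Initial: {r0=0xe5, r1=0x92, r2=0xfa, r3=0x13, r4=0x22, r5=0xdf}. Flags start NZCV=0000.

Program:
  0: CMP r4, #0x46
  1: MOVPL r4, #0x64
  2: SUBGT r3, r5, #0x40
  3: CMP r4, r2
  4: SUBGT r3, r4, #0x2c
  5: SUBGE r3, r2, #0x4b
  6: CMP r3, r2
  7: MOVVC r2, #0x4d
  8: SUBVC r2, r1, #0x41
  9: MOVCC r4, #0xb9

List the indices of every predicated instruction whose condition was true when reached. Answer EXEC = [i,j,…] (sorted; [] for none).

0: ✓ CMP  NZCV=1000
1: · MOVPL
2: · SUBGT
3: ✓ CMP  NZCV=0000
4: ✓ SUBGT  r3←0xf6
5: ✓ SUBGE  r3←0xaf
6: ✓ CMP  NZCV=1000
7: ✓ MOVVC  r2←0x4d
8: ✓ SUBVC  r2←0x51
9: ✓ MOVCC  r4←0xb9

EXEC = [4,5,7,8,9]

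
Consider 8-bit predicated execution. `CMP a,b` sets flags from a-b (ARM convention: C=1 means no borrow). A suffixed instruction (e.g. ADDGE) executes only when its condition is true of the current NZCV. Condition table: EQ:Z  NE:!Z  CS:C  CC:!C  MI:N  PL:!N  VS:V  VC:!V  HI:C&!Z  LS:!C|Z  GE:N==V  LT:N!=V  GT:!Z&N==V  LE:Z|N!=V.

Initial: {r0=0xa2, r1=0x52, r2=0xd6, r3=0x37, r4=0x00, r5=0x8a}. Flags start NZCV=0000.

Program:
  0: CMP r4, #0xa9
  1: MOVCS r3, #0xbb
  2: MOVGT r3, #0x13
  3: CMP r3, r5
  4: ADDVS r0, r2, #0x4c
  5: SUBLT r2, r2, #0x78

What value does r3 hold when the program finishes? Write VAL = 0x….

VAL = 0x13

0: ✓ CMP  NZCV=0000
1: · MOVCS
2: ✓ MOVGT  r3←0x13
3: ✓ CMP  NZCV=1001
4: ✓ ADDVS  r0←0x22
5: · SUBLT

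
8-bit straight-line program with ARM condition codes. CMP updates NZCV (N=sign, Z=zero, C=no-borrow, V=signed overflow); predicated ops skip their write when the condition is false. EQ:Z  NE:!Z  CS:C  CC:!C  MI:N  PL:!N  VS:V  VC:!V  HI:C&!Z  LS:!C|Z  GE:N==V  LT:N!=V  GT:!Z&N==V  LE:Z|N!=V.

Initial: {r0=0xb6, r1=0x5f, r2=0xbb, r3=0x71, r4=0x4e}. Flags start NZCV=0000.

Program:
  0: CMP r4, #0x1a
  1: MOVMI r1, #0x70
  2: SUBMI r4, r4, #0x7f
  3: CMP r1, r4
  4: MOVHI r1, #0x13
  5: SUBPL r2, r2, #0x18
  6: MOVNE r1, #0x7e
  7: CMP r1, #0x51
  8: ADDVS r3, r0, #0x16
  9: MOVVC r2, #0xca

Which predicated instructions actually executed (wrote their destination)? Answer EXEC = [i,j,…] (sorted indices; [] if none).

EXEC = [4,5,6,9]

0: ✓ CMP  NZCV=0010
1: · MOVMI
2: · SUBMI
3: ✓ CMP  NZCV=0010
4: ✓ MOVHI  r1←0x13
5: ✓ SUBPL  r2←0xa3
6: ✓ MOVNE  r1←0x7e
7: ✓ CMP  NZCV=0010
8: · ADDVS
9: ✓ MOVVC  r2←0xca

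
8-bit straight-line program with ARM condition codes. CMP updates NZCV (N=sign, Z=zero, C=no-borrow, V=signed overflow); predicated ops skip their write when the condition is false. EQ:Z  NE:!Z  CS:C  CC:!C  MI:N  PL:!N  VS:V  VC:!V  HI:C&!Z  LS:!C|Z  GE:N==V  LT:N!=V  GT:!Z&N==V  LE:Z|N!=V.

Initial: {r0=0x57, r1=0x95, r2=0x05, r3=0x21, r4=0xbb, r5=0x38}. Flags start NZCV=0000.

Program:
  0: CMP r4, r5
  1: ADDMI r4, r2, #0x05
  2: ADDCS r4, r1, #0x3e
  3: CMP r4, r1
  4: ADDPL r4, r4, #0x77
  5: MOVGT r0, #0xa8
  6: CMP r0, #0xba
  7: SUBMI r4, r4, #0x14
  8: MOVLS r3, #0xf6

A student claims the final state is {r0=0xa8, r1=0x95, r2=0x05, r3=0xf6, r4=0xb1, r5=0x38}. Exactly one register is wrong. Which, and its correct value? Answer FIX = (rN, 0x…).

0: ✓ CMP  NZCV=1010
1: ✓ ADDMI  r4←0x0a
2: ✓ ADDCS  r4←0xd3
3: ✓ CMP  NZCV=0010
4: ✓ ADDPL  r4←0x4a
5: ✓ MOVGT  r0←0xa8
6: ✓ CMP  NZCV=1000
7: ✓ SUBMI  r4←0x36
8: ✓ MOVLS  r3←0xf6

FIX = (r4, 0x36)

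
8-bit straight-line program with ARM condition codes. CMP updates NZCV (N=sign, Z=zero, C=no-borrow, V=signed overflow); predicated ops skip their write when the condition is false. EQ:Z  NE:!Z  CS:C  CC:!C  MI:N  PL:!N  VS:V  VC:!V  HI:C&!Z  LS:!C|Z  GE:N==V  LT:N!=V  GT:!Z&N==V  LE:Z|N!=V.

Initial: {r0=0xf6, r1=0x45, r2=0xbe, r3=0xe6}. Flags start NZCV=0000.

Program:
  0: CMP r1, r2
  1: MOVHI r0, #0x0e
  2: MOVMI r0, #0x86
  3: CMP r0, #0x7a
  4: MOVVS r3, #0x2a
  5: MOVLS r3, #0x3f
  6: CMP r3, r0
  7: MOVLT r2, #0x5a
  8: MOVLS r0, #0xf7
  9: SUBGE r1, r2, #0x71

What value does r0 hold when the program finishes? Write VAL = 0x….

[0] flags=1001 → (cmp)
[1] flags=1001 HI?F → skip
[2] flags=1001 MI?T → r0=0x86
[3] flags=0011 → (cmp)
[4] flags=0011 VS?T → r3=0x2a
[5] flags=0011 LS?F → skip
[6] flags=1001 → (cmp)
[7] flags=1001 LT?F → skip
[8] flags=1001 LS?T → r0=0xf7
[9] flags=1001 GE?T → r1=0x4d

VAL = 0xf7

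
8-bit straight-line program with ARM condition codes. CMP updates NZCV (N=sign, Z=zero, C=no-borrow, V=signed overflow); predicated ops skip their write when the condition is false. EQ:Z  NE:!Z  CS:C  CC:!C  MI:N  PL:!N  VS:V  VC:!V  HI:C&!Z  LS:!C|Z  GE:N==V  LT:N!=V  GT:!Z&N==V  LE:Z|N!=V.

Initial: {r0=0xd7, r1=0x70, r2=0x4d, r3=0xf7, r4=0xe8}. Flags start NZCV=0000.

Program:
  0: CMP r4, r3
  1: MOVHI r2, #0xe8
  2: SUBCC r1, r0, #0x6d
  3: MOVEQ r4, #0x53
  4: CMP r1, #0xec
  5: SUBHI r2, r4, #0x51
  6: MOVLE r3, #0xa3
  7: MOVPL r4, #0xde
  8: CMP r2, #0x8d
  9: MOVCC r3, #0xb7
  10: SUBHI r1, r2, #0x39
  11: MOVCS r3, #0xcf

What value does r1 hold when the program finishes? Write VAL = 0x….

VAL = 0x6a

0: ✓ CMP  NZCV=1000
1: · MOVHI
2: ✓ SUBCC  r1←0x6a
3: · MOVEQ
4: ✓ CMP  NZCV=0000
5: · SUBHI
6: · MOVLE
7: ✓ MOVPL  r4←0xde
8: ✓ CMP  NZCV=1001
9: ✓ MOVCC  r3←0xb7
10: · SUBHI
11: · MOVCS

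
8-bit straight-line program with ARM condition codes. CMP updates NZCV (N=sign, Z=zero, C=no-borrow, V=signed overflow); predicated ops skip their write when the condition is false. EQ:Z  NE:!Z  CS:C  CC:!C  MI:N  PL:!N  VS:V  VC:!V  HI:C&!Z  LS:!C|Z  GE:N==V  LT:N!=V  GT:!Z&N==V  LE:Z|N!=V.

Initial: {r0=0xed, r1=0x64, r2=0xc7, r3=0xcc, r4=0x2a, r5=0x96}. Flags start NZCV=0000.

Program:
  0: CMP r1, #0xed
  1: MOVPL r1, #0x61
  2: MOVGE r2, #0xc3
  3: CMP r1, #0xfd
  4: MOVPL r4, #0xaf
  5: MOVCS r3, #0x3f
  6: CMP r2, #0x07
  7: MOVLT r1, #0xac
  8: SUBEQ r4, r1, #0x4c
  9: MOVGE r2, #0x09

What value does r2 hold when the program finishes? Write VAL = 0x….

VAL = 0xc3

[0] flags=0000 → (cmp)
[1] flags=0000 PL?T → r1=0x61
[2] flags=0000 GE?T → r2=0xc3
[3] flags=0000 → (cmp)
[4] flags=0000 PL?T → r4=0xaf
[5] flags=0000 CS?F → skip
[6] flags=1010 → (cmp)
[7] flags=1010 LT?T → r1=0xac
[8] flags=1010 EQ?F → skip
[9] flags=1010 GE?F → skip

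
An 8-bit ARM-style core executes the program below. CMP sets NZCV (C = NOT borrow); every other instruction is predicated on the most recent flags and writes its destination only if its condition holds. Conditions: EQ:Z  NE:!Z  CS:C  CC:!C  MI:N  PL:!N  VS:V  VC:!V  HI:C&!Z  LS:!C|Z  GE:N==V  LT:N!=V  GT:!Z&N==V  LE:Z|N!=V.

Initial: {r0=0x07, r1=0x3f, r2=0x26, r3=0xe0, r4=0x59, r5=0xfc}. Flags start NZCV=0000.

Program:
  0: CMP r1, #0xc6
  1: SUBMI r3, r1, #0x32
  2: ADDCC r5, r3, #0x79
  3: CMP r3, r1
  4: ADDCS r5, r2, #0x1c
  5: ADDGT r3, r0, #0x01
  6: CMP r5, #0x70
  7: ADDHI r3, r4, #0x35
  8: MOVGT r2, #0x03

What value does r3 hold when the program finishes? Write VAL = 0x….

0: ✓ CMP  NZCV=0000
1: · SUBMI
2: ✓ ADDCC  r5←0x59
3: ✓ CMP  NZCV=1010
4: ✓ ADDCS  r5←0x42
5: · ADDGT
6: ✓ CMP  NZCV=1000
7: · ADDHI
8: · MOVGT

VAL = 0xe0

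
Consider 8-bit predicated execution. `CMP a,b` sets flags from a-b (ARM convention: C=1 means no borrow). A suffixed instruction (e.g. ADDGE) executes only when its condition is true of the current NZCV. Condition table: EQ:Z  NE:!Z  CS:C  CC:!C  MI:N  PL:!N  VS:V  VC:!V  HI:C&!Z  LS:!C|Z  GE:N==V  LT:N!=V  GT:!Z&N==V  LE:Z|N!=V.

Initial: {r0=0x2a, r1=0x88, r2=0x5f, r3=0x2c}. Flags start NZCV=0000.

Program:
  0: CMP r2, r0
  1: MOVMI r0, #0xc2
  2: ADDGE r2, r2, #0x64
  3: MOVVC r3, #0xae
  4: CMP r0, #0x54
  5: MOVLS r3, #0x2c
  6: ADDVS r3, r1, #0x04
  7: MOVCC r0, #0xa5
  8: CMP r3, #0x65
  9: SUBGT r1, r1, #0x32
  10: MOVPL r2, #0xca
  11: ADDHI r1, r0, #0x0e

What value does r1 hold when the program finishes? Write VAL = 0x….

VAL = 0x88

[0] flags=0010 → (cmp)
[1] flags=0010 MI?F → skip
[2] flags=0010 GE?T → r2=0xc3
[3] flags=0010 VC?T → r3=0xae
[4] flags=1000 → (cmp)
[5] flags=1000 LS?T → r3=0x2c
[6] flags=1000 VS?F → skip
[7] flags=1000 CC?T → r0=0xa5
[8] flags=1000 → (cmp)
[9] flags=1000 GT?F → skip
[10] flags=1000 PL?F → skip
[11] flags=1000 HI?F → skip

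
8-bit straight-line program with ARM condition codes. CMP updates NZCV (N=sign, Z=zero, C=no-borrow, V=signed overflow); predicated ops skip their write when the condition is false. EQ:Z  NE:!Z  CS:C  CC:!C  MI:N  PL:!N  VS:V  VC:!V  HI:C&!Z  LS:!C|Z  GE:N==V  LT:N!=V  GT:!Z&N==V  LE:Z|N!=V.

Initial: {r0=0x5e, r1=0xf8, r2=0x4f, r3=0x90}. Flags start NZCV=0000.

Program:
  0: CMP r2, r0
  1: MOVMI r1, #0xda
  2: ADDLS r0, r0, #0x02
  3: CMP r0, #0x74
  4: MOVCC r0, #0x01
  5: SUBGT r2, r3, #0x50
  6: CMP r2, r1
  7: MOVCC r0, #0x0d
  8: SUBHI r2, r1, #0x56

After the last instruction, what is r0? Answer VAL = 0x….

VAL = 0x0d

0: ✓ CMP  NZCV=1000
1: ✓ MOVMI  r1←0xda
2: ✓ ADDLS  r0←0x60
3: ✓ CMP  NZCV=1000
4: ✓ MOVCC  r0←0x01
5: · SUBGT
6: ✓ CMP  NZCV=0000
7: ✓ MOVCC  r0←0x0d
8: · SUBHI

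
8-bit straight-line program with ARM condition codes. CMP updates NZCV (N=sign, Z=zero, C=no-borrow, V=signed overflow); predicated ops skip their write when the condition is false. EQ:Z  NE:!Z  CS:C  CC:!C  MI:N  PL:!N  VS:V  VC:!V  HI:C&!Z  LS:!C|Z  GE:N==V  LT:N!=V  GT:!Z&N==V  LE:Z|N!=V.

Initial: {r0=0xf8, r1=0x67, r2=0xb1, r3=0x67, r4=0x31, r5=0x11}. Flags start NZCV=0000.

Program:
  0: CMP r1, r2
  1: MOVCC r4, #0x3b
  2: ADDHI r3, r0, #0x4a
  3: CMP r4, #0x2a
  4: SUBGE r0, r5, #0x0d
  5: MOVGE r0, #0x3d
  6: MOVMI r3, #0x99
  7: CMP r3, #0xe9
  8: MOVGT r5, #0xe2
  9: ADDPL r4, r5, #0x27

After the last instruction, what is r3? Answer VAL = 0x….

0: ✓ CMP  NZCV=1001
1: ✓ MOVCC  r4←0x3b
2: · ADDHI
3: ✓ CMP  NZCV=0010
4: ✓ SUBGE  r0←0x04
5: ✓ MOVGE  r0←0x3d
6: · MOVMI
7: ✓ CMP  NZCV=0000
8: ✓ MOVGT  r5←0xe2
9: ✓ ADDPL  r4←0x09

VAL = 0x67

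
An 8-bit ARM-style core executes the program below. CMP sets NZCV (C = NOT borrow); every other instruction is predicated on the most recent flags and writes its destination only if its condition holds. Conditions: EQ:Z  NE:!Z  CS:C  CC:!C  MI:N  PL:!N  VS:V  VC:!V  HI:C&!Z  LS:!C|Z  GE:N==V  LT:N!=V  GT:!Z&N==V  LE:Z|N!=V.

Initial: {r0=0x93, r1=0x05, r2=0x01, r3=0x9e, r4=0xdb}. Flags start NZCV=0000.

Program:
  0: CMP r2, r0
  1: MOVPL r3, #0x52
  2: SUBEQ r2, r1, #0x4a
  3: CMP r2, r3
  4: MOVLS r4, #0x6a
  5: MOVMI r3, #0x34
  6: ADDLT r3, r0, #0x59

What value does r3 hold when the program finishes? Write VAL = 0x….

[0] flags=0000 → (cmp)
[1] flags=0000 PL?T → r3=0x52
[2] flags=0000 EQ?F → skip
[3] flags=1000 → (cmp)
[4] flags=1000 LS?T → r4=0x6a
[5] flags=1000 MI?T → r3=0x34
[6] flags=1000 LT?T → r3=0xec

VAL = 0xec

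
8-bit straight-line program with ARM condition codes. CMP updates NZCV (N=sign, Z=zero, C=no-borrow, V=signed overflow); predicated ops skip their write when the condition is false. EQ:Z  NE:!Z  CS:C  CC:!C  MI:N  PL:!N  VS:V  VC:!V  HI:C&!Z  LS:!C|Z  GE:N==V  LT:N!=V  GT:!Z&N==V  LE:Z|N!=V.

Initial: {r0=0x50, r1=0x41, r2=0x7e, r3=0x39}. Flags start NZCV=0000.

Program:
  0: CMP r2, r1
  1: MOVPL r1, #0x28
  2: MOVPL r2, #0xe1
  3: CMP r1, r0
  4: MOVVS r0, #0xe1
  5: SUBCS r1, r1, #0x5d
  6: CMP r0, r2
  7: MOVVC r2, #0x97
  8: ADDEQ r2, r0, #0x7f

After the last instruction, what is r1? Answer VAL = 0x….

0: ✓ CMP  NZCV=0010
1: ✓ MOVPL  r1←0x28
2: ✓ MOVPL  r2←0xe1
3: ✓ CMP  NZCV=1000
4: · MOVVS
5: · SUBCS
6: ✓ CMP  NZCV=0000
7: ✓ MOVVC  r2←0x97
8: · ADDEQ

VAL = 0x28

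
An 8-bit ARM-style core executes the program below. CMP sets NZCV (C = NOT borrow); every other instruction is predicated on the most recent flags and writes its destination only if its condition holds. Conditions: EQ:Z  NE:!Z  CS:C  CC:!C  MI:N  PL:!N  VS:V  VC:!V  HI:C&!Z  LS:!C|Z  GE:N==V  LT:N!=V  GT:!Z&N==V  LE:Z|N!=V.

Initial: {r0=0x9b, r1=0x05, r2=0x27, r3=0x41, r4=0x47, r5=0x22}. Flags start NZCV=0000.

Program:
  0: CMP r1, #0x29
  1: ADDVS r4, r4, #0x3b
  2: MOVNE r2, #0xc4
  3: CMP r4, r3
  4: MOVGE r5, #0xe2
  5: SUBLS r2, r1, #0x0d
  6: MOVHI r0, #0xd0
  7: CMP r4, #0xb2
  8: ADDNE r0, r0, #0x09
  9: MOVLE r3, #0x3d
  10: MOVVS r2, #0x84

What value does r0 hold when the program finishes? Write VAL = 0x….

[0] flags=1000 → (cmp)
[1] flags=1000 VS?F → skip
[2] flags=1000 NE?T → r2=0xc4
[3] flags=0010 → (cmp)
[4] flags=0010 GE?T → r5=0xe2
[5] flags=0010 LS?F → skip
[6] flags=0010 HI?T → r0=0xd0
[7] flags=1001 → (cmp)
[8] flags=1001 NE?T → r0=0xd9
[9] flags=1001 LE?F → skip
[10] flags=1001 VS?T → r2=0x84

VAL = 0xd9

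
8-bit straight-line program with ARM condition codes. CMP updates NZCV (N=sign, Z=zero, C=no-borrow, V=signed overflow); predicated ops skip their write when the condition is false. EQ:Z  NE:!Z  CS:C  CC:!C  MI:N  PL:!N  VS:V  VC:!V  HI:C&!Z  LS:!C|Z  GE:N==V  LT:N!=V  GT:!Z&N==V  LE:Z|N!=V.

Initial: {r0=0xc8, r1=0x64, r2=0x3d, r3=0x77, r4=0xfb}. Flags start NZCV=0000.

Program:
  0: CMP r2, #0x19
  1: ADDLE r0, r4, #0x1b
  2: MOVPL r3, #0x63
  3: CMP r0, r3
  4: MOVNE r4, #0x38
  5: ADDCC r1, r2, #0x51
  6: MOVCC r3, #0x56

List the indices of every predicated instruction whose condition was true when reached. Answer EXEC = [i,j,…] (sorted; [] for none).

EXEC = [2,4]

[0] flags=0010 → (cmp)
[1] flags=0010 LE?F → skip
[2] flags=0010 PL?T → r3=0x63
[3] flags=0011 → (cmp)
[4] flags=0011 NE?T → r4=0x38
[5] flags=0011 CC?F → skip
[6] flags=0011 CC?F → skip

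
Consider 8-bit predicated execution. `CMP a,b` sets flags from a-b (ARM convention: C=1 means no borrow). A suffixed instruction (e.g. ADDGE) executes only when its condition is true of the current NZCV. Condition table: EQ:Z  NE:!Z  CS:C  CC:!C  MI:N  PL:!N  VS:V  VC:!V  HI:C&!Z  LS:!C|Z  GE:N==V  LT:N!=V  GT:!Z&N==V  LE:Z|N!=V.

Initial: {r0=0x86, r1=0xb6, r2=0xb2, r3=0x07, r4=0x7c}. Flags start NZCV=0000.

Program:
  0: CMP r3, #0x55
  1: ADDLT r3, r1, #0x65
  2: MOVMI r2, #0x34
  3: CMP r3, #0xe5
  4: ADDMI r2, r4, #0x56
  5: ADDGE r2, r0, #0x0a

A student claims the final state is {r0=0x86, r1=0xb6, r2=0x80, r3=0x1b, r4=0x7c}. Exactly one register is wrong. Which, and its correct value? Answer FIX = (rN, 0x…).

FIX = (r2, 0x90)

0: ✓ CMP  NZCV=1000
1: ✓ ADDLT  r3←0x1b
2: ✓ MOVMI  r2←0x34
3: ✓ CMP  NZCV=0000
4: · ADDMI
5: ✓ ADDGE  r2←0x90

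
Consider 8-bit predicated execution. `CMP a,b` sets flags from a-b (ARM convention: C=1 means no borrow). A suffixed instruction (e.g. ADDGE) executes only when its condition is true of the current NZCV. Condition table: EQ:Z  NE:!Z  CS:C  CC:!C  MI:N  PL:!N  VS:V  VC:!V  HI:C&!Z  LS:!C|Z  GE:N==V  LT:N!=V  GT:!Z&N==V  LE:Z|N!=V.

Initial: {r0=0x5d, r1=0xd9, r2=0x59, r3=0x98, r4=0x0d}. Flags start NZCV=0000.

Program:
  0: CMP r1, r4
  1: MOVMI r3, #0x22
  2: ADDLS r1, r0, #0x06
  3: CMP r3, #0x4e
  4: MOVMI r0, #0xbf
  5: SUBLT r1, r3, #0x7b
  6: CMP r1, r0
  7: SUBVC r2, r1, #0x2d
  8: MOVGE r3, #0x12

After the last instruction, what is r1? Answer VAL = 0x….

VAL = 0xa7

0: ✓ CMP  NZCV=1010
1: ✓ MOVMI  r3←0x22
2: · ADDLS
3: ✓ CMP  NZCV=1000
4: ✓ MOVMI  r0←0xbf
5: ✓ SUBLT  r1←0xa7
6: ✓ CMP  NZCV=1000
7: ✓ SUBVC  r2←0x7a
8: · MOVGE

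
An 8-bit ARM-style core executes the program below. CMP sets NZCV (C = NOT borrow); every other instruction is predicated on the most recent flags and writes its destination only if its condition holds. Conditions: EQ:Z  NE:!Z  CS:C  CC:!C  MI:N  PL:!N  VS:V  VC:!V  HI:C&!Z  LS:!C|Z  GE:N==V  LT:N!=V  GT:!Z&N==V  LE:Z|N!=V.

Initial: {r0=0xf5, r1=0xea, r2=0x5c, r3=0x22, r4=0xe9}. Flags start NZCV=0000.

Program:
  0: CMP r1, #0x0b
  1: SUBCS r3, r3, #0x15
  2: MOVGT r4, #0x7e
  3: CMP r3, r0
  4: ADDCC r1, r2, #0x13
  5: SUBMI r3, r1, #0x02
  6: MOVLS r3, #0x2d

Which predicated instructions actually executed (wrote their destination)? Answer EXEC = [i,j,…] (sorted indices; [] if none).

EXEC = [1,4,6]

[0] flags=1010 → (cmp)
[1] flags=1010 CS?T → r3=0x0d
[2] flags=1010 GT?F → skip
[3] flags=0000 → (cmp)
[4] flags=0000 CC?T → r1=0x6f
[5] flags=0000 MI?F → skip
[6] flags=0000 LS?T → r3=0x2d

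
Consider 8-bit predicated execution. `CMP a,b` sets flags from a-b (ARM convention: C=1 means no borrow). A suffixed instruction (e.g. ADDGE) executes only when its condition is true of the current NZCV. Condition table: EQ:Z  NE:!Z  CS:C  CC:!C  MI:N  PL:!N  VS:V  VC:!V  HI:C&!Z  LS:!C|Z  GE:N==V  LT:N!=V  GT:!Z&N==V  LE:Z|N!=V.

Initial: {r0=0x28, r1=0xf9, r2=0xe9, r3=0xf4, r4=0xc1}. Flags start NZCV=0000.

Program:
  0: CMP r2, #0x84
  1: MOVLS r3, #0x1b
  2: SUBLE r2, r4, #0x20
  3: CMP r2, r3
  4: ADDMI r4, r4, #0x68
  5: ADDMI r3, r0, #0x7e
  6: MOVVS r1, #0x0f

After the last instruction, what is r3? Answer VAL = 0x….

[0] flags=0010 → (cmp)
[1] flags=0010 LS?F → skip
[2] flags=0010 LE?F → skip
[3] flags=1000 → (cmp)
[4] flags=1000 MI?T → r4=0x29
[5] flags=1000 MI?T → r3=0xa6
[6] flags=1000 VS?F → skip

VAL = 0xa6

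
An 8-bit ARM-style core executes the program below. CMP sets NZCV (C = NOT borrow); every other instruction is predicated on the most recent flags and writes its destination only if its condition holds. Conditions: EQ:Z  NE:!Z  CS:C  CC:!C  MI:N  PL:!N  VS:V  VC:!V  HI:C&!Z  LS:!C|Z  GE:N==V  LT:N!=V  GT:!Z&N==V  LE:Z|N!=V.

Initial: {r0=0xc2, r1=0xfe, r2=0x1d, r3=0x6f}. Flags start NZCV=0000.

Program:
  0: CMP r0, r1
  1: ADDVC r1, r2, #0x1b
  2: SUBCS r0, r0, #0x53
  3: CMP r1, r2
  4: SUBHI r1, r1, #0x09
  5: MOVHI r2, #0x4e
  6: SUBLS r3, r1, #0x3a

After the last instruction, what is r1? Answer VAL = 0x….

VAL = 0x2f

0: ✓ CMP  NZCV=1000
1: ✓ ADDVC  r1←0x38
2: · SUBCS
3: ✓ CMP  NZCV=0010
4: ✓ SUBHI  r1←0x2f
5: ✓ MOVHI  r2←0x4e
6: · SUBLS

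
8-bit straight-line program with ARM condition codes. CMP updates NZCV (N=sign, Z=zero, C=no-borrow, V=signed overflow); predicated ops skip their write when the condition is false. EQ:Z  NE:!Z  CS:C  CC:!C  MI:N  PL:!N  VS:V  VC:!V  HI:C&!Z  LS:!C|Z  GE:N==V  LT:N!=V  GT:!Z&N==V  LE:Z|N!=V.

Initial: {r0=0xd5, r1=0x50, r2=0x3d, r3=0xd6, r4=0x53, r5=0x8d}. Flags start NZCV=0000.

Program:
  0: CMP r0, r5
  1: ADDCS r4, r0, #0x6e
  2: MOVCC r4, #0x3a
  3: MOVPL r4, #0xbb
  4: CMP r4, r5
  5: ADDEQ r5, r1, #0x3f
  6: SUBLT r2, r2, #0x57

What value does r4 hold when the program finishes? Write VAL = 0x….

[0] flags=0010 → (cmp)
[1] flags=0010 CS?T → r4=0x43
[2] flags=0010 CC?F → skip
[3] flags=0010 PL?T → r4=0xbb
[4] flags=0010 → (cmp)
[5] flags=0010 EQ?F → skip
[6] flags=0010 LT?F → skip

VAL = 0xbb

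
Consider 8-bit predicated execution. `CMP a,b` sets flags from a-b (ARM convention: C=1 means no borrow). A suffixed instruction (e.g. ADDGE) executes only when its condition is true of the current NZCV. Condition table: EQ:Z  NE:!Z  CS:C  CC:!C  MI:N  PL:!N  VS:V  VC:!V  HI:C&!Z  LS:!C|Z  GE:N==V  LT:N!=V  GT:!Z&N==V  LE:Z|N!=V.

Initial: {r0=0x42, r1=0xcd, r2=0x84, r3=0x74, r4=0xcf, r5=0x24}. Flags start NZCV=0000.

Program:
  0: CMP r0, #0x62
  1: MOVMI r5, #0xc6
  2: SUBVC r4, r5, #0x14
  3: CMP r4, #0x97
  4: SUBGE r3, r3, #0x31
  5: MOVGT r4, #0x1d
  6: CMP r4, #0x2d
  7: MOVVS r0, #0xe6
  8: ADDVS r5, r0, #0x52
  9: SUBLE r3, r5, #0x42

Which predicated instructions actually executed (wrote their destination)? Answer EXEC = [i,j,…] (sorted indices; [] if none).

EXEC = [1,2,4,5,9]

[0] flags=1000 → (cmp)
[1] flags=1000 MI?T → r5=0xc6
[2] flags=1000 VC?T → r4=0xb2
[3] flags=0010 → (cmp)
[4] flags=0010 GE?T → r3=0x43
[5] flags=0010 GT?T → r4=0x1d
[6] flags=1000 → (cmp)
[7] flags=1000 VS?F → skip
[8] flags=1000 VS?F → skip
[9] flags=1000 LE?T → r3=0x84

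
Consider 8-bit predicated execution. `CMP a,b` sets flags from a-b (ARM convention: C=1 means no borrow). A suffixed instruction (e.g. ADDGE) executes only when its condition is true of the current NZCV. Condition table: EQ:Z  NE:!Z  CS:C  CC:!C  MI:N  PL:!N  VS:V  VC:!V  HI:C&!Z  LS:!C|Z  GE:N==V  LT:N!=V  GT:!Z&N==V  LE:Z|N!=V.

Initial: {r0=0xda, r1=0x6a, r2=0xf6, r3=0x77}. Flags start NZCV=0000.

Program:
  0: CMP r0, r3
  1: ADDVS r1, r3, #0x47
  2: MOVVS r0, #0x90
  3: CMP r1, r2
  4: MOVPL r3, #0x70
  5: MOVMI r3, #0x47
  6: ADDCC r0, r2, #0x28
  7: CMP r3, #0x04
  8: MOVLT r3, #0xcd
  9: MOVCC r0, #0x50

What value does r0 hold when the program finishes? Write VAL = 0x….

0: ✓ CMP  NZCV=0011
1: ✓ ADDVS  r1←0xbe
2: ✓ MOVVS  r0←0x90
3: ✓ CMP  NZCV=1000
4: · MOVPL
5: ✓ MOVMI  r3←0x47
6: ✓ ADDCC  r0←0x1e
7: ✓ CMP  NZCV=0010
8: · MOVLT
9: · MOVCC

VAL = 0x1e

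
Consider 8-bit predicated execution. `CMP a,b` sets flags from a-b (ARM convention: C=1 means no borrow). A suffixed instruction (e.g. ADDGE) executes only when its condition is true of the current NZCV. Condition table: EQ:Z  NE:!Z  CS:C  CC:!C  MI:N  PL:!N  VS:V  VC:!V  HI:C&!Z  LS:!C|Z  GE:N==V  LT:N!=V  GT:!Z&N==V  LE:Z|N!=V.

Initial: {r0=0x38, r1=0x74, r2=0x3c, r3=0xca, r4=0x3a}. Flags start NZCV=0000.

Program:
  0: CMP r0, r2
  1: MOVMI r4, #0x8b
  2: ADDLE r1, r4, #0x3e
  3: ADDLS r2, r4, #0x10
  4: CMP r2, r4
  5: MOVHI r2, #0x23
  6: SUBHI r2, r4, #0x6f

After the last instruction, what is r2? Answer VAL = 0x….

VAL = 0x1c

[0] flags=1000 → (cmp)
[1] flags=1000 MI?T → r4=0x8b
[2] flags=1000 LE?T → r1=0xc9
[3] flags=1000 LS?T → r2=0x9b
[4] flags=0010 → (cmp)
[5] flags=0010 HI?T → r2=0x23
[6] flags=0010 HI?T → r2=0x1c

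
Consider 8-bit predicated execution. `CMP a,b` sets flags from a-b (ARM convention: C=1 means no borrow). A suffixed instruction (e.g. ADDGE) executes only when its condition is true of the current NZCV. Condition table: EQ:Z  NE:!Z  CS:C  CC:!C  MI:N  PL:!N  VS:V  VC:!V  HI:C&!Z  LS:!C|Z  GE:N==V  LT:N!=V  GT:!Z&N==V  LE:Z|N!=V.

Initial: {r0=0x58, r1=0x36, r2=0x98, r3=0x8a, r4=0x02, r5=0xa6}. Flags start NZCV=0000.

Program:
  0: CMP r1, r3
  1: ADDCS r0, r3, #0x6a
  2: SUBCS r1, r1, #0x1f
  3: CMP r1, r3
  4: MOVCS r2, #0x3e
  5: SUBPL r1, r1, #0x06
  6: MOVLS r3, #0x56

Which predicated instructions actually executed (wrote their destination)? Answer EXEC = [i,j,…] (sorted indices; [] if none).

0: ✓ CMP  NZCV=1001
1: · ADDCS
2: · SUBCS
3: ✓ CMP  NZCV=1001
4: · MOVCS
5: · SUBPL
6: ✓ MOVLS  r3←0x56

EXEC = [6]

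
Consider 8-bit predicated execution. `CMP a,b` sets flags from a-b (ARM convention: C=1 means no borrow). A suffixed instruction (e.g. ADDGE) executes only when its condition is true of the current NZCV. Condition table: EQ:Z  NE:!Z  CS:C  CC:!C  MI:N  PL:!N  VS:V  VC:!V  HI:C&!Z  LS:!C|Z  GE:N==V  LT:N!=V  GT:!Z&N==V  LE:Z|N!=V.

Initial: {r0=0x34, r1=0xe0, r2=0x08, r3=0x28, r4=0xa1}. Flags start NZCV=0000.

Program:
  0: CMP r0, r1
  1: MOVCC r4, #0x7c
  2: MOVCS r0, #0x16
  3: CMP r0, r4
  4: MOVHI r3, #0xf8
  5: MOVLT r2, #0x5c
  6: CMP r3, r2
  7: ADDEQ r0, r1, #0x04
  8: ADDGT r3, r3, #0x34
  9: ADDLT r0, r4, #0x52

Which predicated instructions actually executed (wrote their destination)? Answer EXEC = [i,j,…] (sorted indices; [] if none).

EXEC = [1,5,9]

0: ✓ CMP  NZCV=0000
1: ✓ MOVCC  r4←0x7c
2: · MOVCS
3: ✓ CMP  NZCV=1000
4: · MOVHI
5: ✓ MOVLT  r2←0x5c
6: ✓ CMP  NZCV=1000
7: · ADDEQ
8: · ADDGT
9: ✓ ADDLT  r0←0xce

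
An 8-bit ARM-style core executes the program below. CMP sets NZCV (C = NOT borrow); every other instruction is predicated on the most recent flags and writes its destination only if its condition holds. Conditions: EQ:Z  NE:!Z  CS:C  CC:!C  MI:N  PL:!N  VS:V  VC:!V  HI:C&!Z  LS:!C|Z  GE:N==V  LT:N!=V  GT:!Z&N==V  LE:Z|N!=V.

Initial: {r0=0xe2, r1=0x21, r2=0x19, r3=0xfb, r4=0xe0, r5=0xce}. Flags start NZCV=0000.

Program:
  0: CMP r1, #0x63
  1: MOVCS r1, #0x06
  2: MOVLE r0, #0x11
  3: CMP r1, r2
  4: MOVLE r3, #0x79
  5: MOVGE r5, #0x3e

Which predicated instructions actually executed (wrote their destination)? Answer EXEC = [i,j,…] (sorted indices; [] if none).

EXEC = [2,5]

0: ✓ CMP  NZCV=1000
1: · MOVCS
2: ✓ MOVLE  r0←0x11
3: ✓ CMP  NZCV=0010
4: · MOVLE
5: ✓ MOVGE  r5←0x3e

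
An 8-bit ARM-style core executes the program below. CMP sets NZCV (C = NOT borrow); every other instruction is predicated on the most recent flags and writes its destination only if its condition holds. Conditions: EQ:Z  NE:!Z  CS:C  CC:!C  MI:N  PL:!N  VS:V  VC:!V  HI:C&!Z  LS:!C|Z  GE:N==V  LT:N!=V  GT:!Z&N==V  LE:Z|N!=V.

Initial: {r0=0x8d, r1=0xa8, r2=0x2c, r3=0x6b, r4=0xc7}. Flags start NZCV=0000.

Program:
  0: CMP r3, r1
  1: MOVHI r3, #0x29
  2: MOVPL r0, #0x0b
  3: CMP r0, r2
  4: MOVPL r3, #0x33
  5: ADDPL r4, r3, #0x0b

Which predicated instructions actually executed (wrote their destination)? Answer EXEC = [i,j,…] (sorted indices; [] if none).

0: ✓ CMP  NZCV=1001
1: · MOVHI
2: · MOVPL
3: ✓ CMP  NZCV=0011
4: ✓ MOVPL  r3←0x33
5: ✓ ADDPL  r4←0x3e

EXEC = [4,5]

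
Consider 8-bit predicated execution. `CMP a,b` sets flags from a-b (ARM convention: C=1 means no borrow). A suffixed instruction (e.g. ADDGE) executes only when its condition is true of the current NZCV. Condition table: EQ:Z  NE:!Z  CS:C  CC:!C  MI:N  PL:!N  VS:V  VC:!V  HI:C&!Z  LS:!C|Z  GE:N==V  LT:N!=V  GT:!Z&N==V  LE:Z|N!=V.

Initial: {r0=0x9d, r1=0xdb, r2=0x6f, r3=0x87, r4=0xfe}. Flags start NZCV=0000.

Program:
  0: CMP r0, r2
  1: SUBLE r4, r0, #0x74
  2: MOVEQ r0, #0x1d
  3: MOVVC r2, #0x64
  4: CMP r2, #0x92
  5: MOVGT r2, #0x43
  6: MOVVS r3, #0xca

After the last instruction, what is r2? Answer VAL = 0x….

[0] flags=0011 → (cmp)
[1] flags=0011 LE?T → r4=0x29
[2] flags=0011 EQ?F → skip
[3] flags=0011 VC?F → skip
[4] flags=1001 → (cmp)
[5] flags=1001 GT?T → r2=0x43
[6] flags=1001 VS?T → r3=0xca

VAL = 0x43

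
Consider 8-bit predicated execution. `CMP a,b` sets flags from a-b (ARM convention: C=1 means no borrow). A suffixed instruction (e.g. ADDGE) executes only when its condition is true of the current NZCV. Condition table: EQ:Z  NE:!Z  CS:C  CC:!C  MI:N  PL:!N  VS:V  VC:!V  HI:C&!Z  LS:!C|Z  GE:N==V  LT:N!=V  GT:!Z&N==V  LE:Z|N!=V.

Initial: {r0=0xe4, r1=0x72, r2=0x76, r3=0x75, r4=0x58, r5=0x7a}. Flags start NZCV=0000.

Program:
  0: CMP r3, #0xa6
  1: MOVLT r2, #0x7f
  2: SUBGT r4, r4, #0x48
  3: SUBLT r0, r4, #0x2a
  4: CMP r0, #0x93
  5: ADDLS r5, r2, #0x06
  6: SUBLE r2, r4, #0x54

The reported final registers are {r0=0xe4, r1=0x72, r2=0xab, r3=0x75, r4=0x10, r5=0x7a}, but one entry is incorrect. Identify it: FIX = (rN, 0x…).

[0] flags=1001 → (cmp)
[1] flags=1001 LT?F → skip
[2] flags=1001 GT?T → r4=0x10
[3] flags=1001 LT?F → skip
[4] flags=0010 → (cmp)
[5] flags=0010 LS?F → skip
[6] flags=0010 LE?F → skip

FIX = (r2, 0x76)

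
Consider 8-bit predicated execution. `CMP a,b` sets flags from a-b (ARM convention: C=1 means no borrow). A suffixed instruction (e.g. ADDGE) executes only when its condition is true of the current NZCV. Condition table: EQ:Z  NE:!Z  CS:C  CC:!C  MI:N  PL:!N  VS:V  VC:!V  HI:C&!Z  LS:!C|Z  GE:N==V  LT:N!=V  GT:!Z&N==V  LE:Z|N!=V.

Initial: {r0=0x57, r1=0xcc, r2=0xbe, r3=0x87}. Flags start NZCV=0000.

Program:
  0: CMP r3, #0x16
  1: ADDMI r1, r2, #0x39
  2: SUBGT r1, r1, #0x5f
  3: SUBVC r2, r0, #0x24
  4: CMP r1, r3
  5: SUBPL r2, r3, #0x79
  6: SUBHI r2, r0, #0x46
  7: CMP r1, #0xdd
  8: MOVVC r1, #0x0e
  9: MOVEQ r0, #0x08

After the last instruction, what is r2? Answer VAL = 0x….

VAL = 0x11

0: ✓ CMP  NZCV=0011
1: · ADDMI
2: · SUBGT
3: · SUBVC
4: ✓ CMP  NZCV=0010
5: ✓ SUBPL  r2←0x0e
6: ✓ SUBHI  r2←0x11
7: ✓ CMP  NZCV=1000
8: ✓ MOVVC  r1←0x0e
9: · MOVEQ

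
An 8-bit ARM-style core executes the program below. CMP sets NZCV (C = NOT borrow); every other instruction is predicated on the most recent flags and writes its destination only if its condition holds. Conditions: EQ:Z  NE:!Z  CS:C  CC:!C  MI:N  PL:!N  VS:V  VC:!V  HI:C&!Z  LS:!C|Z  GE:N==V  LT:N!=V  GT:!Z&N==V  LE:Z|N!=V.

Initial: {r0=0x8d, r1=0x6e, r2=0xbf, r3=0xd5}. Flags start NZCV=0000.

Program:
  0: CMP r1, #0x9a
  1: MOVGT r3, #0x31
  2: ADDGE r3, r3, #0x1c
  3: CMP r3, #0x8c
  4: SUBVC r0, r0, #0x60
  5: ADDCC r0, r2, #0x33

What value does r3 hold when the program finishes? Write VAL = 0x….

0: ✓ CMP  NZCV=1001
1: ✓ MOVGT  r3←0x31
2: ✓ ADDGE  r3←0x4d
3: ✓ CMP  NZCV=1001
4: · SUBVC
5: ✓ ADDCC  r0←0xf2

VAL = 0x4d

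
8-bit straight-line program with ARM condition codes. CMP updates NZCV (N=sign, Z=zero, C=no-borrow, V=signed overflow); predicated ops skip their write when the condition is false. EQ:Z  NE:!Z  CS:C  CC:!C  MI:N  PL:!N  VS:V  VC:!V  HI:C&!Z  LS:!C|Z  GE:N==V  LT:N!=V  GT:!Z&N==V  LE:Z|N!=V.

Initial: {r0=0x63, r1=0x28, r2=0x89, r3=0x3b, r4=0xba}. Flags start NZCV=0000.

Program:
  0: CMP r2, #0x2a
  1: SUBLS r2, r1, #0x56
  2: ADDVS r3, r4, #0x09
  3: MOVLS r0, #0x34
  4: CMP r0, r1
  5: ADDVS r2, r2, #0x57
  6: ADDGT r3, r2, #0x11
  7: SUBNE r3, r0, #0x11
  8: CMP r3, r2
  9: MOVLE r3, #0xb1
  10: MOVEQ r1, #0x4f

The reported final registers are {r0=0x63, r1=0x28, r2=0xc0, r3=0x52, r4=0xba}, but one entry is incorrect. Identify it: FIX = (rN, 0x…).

FIX = (r2, 0x89)

0: ✓ CMP  NZCV=0011
1: · SUBLS
2: ✓ ADDVS  r3←0xc3
3: · MOVLS
4: ✓ CMP  NZCV=0010
5: · ADDVS
6: ✓ ADDGT  r3←0x9a
7: ✓ SUBNE  r3←0x52
8: ✓ CMP  NZCV=1001
9: · MOVLE
10: · MOVEQ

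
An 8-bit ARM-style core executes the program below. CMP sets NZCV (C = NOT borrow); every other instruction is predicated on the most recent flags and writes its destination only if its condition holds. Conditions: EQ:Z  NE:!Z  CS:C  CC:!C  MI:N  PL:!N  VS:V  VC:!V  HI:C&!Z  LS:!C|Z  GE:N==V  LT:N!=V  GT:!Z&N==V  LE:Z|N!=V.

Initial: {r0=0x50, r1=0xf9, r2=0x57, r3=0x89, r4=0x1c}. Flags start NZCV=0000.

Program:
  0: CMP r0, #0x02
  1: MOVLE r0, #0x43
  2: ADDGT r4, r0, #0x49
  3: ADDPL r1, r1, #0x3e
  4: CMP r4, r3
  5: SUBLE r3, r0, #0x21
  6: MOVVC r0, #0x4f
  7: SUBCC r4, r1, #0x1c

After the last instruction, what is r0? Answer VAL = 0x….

0: ✓ CMP  NZCV=0010
1: · MOVLE
2: ✓ ADDGT  r4←0x99
3: ✓ ADDPL  r1←0x37
4: ✓ CMP  NZCV=0010
5: · SUBLE
6: ✓ MOVVC  r0←0x4f
7: · SUBCC

VAL = 0x4f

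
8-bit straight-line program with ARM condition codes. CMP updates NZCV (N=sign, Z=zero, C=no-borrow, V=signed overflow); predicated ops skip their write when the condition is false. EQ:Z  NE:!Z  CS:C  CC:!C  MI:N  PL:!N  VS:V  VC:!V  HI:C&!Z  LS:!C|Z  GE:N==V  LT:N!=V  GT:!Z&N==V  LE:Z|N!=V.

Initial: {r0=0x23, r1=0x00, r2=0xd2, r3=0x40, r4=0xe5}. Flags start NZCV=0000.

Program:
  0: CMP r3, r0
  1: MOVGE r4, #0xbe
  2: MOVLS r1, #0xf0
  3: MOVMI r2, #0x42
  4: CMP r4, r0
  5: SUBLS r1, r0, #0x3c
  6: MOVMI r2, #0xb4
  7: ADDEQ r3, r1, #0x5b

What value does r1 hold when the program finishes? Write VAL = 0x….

VAL = 0x00

0: ✓ CMP  NZCV=0010
1: ✓ MOVGE  r4←0xbe
2: · MOVLS
3: · MOVMI
4: ✓ CMP  NZCV=1010
5: · SUBLS
6: ✓ MOVMI  r2←0xb4
7: · ADDEQ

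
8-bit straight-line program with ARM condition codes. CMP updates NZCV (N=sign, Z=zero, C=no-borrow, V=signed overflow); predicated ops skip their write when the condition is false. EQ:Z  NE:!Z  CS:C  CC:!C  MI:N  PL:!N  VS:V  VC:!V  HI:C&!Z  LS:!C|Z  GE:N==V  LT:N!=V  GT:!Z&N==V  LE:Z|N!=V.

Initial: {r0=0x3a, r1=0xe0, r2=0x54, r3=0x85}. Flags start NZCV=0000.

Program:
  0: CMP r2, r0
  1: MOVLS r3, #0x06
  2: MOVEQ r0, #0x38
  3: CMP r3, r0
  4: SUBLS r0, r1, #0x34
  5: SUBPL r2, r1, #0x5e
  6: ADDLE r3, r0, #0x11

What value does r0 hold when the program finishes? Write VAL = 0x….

0: ✓ CMP  NZCV=0010
1: · MOVLS
2: · MOVEQ
3: ✓ CMP  NZCV=0011
4: · SUBLS
5: ✓ SUBPL  r2←0x82
6: ✓ ADDLE  r3←0x4b

VAL = 0x3a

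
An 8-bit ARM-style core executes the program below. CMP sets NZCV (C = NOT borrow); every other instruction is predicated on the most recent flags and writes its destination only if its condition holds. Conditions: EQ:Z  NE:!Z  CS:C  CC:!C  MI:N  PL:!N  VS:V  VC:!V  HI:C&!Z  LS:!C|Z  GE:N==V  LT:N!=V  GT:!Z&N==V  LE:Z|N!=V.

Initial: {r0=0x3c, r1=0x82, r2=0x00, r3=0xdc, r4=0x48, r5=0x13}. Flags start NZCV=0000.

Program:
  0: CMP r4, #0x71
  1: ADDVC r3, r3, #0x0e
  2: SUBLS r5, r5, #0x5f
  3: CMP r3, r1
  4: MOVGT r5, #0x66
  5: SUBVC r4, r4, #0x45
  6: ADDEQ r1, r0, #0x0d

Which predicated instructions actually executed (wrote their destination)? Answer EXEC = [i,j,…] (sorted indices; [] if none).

0: ✓ CMP  NZCV=1000
1: ✓ ADDVC  r3←0xea
2: ✓ SUBLS  r5←0xb4
3: ✓ CMP  NZCV=0010
4: ✓ MOVGT  r5←0x66
5: ✓ SUBVC  r4←0x03
6: · ADDEQ

EXEC = [1,2,4,5]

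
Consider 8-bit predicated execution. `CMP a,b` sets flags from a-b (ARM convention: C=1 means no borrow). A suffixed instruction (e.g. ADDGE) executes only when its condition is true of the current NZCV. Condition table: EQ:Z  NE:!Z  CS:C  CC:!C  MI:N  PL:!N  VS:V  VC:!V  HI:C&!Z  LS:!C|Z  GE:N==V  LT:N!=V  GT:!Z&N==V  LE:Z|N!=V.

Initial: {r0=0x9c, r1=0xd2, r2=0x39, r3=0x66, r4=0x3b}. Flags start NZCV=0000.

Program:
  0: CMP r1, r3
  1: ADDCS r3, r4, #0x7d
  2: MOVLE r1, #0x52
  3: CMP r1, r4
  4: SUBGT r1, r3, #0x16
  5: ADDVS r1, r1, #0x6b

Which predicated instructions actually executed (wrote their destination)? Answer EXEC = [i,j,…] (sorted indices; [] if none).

EXEC = [1,2,4]

0: ✓ CMP  NZCV=0011
1: ✓ ADDCS  r3←0xb8
2: ✓ MOVLE  r1←0x52
3: ✓ CMP  NZCV=0010
4: ✓ SUBGT  r1←0xa2
5: · ADDVS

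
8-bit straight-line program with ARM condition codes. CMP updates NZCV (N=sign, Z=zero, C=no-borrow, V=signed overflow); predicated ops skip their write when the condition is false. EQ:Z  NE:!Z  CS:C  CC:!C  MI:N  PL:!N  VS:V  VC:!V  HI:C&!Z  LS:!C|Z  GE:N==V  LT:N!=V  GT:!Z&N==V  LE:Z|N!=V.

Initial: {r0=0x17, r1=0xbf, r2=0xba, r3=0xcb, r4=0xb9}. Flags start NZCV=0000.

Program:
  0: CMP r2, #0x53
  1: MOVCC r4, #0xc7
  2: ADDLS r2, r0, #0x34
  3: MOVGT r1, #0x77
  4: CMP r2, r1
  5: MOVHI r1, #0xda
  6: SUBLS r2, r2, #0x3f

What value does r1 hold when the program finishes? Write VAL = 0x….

[0] flags=0011 → (cmp)
[1] flags=0011 CC?F → skip
[2] flags=0011 LS?F → skip
[3] flags=0011 GT?F → skip
[4] flags=1000 → (cmp)
[5] flags=1000 HI?F → skip
[6] flags=1000 LS?T → r2=0x7b

VAL = 0xbf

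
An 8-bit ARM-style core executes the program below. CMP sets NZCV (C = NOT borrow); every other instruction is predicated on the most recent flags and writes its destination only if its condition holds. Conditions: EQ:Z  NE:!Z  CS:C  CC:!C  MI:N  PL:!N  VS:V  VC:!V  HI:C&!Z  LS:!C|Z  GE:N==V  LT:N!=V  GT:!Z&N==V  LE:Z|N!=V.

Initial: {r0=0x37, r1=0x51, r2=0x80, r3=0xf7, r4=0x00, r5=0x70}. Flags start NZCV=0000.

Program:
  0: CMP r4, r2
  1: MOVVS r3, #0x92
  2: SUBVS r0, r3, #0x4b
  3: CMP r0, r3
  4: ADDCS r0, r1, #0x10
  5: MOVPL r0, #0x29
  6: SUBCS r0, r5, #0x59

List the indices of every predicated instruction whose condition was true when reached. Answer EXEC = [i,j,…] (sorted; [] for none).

0: ✓ CMP  NZCV=1001
1: ✓ MOVVS  r3←0x92
2: ✓ SUBVS  r0←0x47
3: ✓ CMP  NZCV=1001
4: · ADDCS
5: · MOVPL
6: · SUBCS

EXEC = [1,2]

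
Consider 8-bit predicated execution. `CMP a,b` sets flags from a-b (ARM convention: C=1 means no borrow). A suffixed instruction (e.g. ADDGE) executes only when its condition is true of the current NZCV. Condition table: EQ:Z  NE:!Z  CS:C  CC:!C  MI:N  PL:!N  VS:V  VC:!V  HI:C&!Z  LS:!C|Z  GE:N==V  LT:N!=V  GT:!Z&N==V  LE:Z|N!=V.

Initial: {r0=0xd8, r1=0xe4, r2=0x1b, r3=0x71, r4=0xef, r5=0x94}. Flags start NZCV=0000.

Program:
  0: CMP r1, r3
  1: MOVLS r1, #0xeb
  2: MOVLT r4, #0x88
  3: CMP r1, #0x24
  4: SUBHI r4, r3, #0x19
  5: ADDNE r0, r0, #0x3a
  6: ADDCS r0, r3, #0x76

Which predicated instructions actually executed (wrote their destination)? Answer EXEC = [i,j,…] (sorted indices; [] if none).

[0] flags=0011 → (cmp)
[1] flags=0011 LS?F → skip
[2] flags=0011 LT?T → r4=0x88
[3] flags=1010 → (cmp)
[4] flags=1010 HI?T → r4=0x58
[5] flags=1010 NE?T → r0=0x12
[6] flags=1010 CS?T → r0=0xe7

EXEC = [2,4,5,6]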